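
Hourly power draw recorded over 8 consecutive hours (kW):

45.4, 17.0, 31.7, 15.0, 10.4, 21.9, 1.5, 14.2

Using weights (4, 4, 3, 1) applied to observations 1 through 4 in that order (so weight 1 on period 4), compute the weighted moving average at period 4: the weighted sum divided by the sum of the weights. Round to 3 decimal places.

Weighted sum: 4·45.4 + 4·17.0 + 3·31.7 + 1·15.0 = 181.6 + 68.0 + 95.1 + 15.0 = 359.7
Weight total: 4 + 4 + 3 + 1 = 12
WMA = 359.7 / 12 = 29.975

29.975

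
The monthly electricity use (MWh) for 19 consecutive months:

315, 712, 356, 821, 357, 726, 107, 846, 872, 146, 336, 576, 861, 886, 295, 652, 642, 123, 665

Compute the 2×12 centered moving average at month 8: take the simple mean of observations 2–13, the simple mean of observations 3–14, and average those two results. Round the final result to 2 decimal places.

566.92

Sum over 2–13: 712 + 356 + 821 + 357 + 726 + 107 + 846 + 872 + 146 + 336 + 576 + 861 = 6716
Sum over 3–14: 356 + 821 + 357 + 726 + 107 + 846 + 872 + 146 + 336 + 576 + 861 + 886 = 6890
CMA at t=8 = (6716 + 6890) / (2·12) = 13606 / 24 = 566.92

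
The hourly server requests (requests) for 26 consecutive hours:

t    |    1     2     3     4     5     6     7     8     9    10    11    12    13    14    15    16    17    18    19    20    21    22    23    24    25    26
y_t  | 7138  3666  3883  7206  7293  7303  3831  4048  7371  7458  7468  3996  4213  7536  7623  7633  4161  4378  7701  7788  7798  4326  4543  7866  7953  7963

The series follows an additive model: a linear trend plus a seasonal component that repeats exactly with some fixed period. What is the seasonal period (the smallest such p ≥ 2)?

First differences y_{t+1} − y_t: -3472, 217, 3323, 87, 10, -3472, 217, 3323, 87, 10, -3472, 217, …
The difference pattern repeats every 5 terms and not for any smaller step, so p = 5.

5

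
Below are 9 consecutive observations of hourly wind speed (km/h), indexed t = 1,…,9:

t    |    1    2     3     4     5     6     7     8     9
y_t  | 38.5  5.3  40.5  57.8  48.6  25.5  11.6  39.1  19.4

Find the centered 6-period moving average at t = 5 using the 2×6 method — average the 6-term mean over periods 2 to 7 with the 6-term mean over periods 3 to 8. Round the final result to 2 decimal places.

34.37

Sum over 2–7: 5.3 + 40.5 + 57.8 + 48.6 + 25.5 + 11.6 = 189.3
Sum over 3–8: 40.5 + 57.8 + 48.6 + 25.5 + 11.6 + 39.1 = 223.1
CMA at t=5 = (189.3 + 223.1) / (2·6) = 412.4 / 12 = 34.37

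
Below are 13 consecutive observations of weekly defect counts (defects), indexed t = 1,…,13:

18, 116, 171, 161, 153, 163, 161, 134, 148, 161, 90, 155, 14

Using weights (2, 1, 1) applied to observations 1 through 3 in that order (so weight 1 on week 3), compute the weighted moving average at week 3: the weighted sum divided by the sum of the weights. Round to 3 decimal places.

80.750

Weighted sum: 2·18 + 1·116 + 1·171 = 36 + 116 + 171 = 323
Weight total: 2 + 1 + 1 = 4
WMA = 323 / 4 = 80.750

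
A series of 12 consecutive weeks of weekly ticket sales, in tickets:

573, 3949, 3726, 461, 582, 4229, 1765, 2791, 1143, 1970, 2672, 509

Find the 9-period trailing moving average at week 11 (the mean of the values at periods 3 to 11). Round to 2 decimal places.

Sum of periods 3–11: 3726 + 461 + 582 + 4229 + 1765 + 2791 + 1143 + 1970 + 2672 = 19339
Divide by 9: 19339 / 9 = 2148.78

2148.78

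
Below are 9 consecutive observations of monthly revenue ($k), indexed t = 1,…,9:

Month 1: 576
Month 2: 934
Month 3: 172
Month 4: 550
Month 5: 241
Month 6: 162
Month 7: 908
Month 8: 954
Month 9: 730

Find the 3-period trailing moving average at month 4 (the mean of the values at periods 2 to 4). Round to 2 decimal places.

Sum of periods 2–4: 934 + 172 + 550 = 1656
Divide by 3: 1656 / 3 = 552.00

552.00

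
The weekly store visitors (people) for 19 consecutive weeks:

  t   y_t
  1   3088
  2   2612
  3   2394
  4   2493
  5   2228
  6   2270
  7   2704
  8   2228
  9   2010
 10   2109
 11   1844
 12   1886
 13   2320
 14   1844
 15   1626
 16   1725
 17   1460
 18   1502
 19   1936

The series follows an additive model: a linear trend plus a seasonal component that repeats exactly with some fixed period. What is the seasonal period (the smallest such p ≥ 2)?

6

First differences y_{t+1} − y_t: -476, -218, 99, -265, 42, 434, -476, -218, 99, -265, 42, 434, -476, -218, …
The difference pattern repeats every 6 terms and not for any smaller step, so p = 6.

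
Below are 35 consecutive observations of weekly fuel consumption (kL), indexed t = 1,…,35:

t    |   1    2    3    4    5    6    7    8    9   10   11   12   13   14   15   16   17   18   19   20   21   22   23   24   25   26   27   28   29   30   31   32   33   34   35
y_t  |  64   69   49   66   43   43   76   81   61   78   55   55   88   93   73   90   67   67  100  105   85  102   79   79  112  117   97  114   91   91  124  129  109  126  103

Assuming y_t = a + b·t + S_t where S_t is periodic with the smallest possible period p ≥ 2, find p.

6

First differences y_{t+1} − y_t: 5, -20, 17, -23, 0, 33, 5, -20, 17, -23, 0, 33, 5, -20, …
The difference pattern repeats every 6 terms and not for any smaller step, so p = 6.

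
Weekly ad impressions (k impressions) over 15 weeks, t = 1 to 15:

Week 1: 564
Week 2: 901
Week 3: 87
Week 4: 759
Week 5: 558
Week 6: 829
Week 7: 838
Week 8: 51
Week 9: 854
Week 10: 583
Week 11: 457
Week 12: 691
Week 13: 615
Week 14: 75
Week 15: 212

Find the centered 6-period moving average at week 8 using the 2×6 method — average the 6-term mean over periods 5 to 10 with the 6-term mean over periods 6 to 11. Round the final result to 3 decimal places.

Sum over 5–10: 558 + 829 + 838 + 51 + 854 + 583 = 3713
Sum over 6–11: 829 + 838 + 51 + 854 + 583 + 457 = 3612
CMA at t=8 = (3713 + 3612) / (2·6) = 7325 / 12 = 610.417

610.417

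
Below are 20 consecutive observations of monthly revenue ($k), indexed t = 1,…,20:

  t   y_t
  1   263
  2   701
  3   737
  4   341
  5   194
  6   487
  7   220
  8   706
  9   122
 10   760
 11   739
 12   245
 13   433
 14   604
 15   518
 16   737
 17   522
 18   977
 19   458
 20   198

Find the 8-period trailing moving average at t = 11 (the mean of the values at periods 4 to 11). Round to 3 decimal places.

446.125

Sum of periods 4–11: 341 + 194 + 487 + 220 + 706 + 122 + 760 + 739 = 3569
Divide by 8: 3569 / 8 = 446.125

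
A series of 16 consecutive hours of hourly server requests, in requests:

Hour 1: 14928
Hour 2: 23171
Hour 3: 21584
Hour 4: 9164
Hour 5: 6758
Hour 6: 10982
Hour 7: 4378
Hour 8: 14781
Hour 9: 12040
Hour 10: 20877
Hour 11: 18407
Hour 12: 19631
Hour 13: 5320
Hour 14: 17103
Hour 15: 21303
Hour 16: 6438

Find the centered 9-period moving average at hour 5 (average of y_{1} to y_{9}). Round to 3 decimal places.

Sum of periods 1–9: 14928 + 23171 + 21584 + 9164 + 6758 + 10982 + 4378 + 14781 + 12040 = 117786
Divide by 9: 117786 / 9 = 13087.333

13087.333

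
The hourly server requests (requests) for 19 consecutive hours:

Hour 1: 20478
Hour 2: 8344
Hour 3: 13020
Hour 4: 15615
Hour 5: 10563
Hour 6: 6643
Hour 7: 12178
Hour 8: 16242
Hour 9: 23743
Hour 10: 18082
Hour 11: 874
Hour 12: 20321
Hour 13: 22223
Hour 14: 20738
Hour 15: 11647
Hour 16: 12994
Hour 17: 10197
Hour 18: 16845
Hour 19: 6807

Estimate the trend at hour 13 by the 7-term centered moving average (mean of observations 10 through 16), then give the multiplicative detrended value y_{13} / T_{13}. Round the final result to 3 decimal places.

Trend T_13 = (18082 + 874 + 20321 + 22223 + 20738 + 11647 + 12994) / 7 = 106879/7 = 15268.42857
Ratio to trend: 22223 / 15268.42857 = 1.455

1.455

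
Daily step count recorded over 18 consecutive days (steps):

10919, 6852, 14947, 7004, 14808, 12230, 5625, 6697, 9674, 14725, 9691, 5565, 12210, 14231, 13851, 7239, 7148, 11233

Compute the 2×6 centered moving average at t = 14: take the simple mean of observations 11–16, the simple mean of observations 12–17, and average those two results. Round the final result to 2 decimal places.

10252.58

Sum over 11–16: 9691 + 5565 + 12210 + 14231 + 13851 + 7239 = 62787
Sum over 12–17: 5565 + 12210 + 14231 + 13851 + 7239 + 7148 = 60244
CMA at t=14 = (62787 + 60244) / (2·6) = 123031 / 12 = 10252.58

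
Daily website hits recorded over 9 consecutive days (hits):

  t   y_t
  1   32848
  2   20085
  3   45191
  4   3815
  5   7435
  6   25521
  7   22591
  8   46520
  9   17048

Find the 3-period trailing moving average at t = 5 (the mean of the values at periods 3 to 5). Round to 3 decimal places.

Sum of periods 3–5: 45191 + 3815 + 7435 = 56441
Divide by 3: 56441 / 3 = 18813.667

18813.667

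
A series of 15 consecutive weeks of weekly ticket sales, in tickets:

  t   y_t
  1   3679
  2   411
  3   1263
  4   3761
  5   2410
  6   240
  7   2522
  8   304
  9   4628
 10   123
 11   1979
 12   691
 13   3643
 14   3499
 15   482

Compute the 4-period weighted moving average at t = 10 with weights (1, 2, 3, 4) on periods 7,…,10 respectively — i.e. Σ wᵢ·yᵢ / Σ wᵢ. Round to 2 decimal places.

1750.60

Weighted sum: 1·2522 + 2·304 + 3·4628 + 4·123 = 2522 + 608 + 13884 + 492 = 17506
Weight total: 1 + 2 + 3 + 4 = 10
WMA = 17506 / 10 = 1750.60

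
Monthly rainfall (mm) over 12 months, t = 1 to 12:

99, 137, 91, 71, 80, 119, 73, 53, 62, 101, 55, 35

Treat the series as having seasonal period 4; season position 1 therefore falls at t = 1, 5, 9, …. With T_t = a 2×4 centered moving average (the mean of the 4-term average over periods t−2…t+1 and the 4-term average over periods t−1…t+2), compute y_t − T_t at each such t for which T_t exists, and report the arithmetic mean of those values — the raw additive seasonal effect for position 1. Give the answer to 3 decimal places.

Season position 1 occurs at t = 5, 9 (where T_t is defined).
t=5: T_5 = 88.00000; y_5 − T_5 = 80 − 88.00000 = -8.00000
t=9: T_9 = 70.00000; y_9 − T_9 = 62 − 70.00000 = -8.00000
Mean deviation: (-8.00000 + -8.00000) / 2 = -8.000

-8.000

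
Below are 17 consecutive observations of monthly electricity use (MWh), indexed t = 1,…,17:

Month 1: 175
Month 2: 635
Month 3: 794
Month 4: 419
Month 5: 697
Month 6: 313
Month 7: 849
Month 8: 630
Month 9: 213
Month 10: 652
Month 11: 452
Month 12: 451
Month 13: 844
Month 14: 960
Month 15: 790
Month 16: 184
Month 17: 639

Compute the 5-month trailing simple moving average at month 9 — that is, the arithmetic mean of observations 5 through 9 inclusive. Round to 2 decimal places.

Sum of periods 5–9: 697 + 313 + 849 + 630 + 213 = 2702
Divide by 5: 2702 / 5 = 540.40

540.40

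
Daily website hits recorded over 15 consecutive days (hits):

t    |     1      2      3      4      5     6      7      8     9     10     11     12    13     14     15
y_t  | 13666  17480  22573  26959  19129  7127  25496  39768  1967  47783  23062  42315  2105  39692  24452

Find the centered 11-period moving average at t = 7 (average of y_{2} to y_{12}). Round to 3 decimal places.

Sum of periods 2–12: 17480 + 22573 + 26959 + 19129 + 7127 + 25496 + 39768 + 1967 + 47783 + 23062 + 42315 = 273659
Divide by 11: 273659 / 11 = 24878.091

24878.091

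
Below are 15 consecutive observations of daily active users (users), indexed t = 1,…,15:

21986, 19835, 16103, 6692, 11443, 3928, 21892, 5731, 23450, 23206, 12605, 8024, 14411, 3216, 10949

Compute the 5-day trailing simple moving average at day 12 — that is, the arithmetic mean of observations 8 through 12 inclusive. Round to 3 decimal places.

14603.200

Sum of periods 8–12: 5731 + 23450 + 23206 + 12605 + 8024 = 73016
Divide by 5: 73016 / 5 = 14603.200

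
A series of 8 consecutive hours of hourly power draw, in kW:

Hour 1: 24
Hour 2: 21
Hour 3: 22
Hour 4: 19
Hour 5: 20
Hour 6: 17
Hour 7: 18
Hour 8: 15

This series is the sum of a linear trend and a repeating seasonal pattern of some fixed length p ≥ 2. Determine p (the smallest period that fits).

First differences y_{t+1} − y_t: -3, 1, -3, 1, -3, 1, …
The difference pattern repeats every 2 terms and not for any smaller step, so p = 2.

2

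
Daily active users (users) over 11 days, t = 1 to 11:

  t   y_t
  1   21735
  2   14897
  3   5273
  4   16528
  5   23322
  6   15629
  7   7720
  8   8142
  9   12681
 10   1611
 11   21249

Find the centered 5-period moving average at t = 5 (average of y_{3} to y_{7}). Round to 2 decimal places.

13694.40

Sum of periods 3–7: 5273 + 16528 + 23322 + 15629 + 7720 = 68472
Divide by 5: 68472 / 5 = 13694.40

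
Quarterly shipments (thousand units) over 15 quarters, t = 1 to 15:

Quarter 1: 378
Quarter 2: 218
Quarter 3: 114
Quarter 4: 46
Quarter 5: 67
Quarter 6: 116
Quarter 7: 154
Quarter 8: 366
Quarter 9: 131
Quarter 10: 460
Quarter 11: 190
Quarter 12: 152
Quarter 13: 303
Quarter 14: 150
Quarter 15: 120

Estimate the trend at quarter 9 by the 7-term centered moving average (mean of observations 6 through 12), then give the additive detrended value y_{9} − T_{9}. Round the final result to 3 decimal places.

Trend T_9 = (116 + 154 + 366 + 131 + 460 + 190 + 152) / 7 = 1569/7 = 224.14286
Detrended value: 131 − 224.14286 = -93.143

-93.143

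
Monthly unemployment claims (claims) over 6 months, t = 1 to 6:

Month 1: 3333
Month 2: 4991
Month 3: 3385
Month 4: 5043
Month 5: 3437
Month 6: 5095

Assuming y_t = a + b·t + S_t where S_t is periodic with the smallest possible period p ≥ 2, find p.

First differences y_{t+1} − y_t: 1658, -1606, 1658, -1606, 1658, …
The difference pattern repeats every 2 terms and not for any smaller step, so p = 2.

2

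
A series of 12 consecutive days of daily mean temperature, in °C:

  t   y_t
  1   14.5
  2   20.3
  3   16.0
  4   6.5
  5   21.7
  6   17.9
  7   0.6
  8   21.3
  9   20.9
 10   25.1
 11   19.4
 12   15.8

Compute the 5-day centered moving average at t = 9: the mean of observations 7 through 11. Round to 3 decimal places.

17.460

Sum of periods 7–11: 0.6 + 21.3 + 20.9 + 25.1 + 19.4 = 87.3
Divide by 5: 87.3 / 5 = 17.460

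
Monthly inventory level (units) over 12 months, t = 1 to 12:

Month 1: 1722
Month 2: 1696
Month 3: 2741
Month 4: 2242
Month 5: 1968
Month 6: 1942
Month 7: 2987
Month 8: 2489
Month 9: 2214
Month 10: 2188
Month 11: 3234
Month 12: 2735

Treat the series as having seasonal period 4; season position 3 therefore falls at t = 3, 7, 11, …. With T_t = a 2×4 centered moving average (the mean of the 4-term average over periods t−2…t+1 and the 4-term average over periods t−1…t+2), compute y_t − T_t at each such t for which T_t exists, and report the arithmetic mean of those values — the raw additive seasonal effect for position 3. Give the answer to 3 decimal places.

609.875

Season position 3 occurs at t = 3, 7 (where T_t is defined).
t=3: T_3 = 2131.00000; y_3 − T_3 = 2741 − 2131.00000 = 610.00000
t=7: T_7 = 2377.25000; y_7 − T_7 = 2987 − 2377.25000 = 609.75000
Mean deviation: (610.00000 + 609.75000) / 2 = 609.875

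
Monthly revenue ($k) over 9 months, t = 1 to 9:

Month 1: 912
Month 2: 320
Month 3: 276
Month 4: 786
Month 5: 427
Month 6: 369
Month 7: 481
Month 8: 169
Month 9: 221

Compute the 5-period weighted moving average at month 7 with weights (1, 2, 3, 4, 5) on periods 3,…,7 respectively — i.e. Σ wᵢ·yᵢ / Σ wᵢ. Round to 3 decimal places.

Weighted sum: 1·276 + 2·786 + 3·427 + 4·369 + 5·481 = 276 + 1572 + 1281 + 1476 + 2405 = 7010
Weight total: 1 + 2 + 3 + 4 + 5 = 15
WMA = 7010 / 15 = 467.333

467.333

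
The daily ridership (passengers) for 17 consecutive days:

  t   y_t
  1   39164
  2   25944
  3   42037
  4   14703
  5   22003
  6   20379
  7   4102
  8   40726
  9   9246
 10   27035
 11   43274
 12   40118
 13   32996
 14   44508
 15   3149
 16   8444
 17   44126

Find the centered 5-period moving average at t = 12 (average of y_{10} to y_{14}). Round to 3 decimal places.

Sum of periods 10–14: 27035 + 43274 + 40118 + 32996 + 44508 = 187931
Divide by 5: 187931 / 5 = 37586.200

37586.200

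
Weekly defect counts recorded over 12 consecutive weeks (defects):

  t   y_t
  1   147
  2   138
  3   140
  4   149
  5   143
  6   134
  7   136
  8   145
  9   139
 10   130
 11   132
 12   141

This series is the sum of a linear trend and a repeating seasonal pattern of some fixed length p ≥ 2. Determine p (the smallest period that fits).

First differences y_{t+1} − y_t: -9, 2, 9, -6, -9, 2, 9, -6, -9, 2, …
The difference pattern repeats every 4 terms and not for any smaller step, so p = 4.

4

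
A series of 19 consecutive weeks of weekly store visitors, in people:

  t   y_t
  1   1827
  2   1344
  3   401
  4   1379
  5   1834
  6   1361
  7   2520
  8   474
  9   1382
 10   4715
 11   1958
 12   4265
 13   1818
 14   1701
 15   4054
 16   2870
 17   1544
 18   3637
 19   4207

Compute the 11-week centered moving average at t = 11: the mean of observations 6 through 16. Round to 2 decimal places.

Sum of periods 6–16: 1361 + 2520 + 474 + 1382 + 4715 + 1958 + 4265 + 1818 + 1701 + 4054 + 2870 = 27118
Divide by 11: 27118 / 11 = 2465.27

2465.27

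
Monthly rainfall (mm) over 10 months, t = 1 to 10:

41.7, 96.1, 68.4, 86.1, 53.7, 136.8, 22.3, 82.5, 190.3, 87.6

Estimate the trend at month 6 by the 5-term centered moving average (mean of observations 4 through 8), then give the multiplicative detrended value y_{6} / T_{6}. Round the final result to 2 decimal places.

Trend T_6 = (86.1 + 53.7 + 136.8 + 22.3 + 82.5) / 5 = 381.4/5 = 76.2800
Ratio to trend: 136.8 / 76.2800 = 1.79

1.79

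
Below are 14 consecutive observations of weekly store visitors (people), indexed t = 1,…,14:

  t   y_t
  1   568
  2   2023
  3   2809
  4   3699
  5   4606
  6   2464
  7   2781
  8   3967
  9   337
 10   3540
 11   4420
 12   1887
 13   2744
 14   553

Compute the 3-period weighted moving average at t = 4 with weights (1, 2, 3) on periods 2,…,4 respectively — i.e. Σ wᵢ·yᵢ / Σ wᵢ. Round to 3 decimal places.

Weighted sum: 1·2023 + 2·2809 + 3·3699 = 2023 + 5618 + 11097 = 18738
Weight total: 1 + 2 + 3 = 6
WMA = 18738 / 6 = 3123.000

3123.000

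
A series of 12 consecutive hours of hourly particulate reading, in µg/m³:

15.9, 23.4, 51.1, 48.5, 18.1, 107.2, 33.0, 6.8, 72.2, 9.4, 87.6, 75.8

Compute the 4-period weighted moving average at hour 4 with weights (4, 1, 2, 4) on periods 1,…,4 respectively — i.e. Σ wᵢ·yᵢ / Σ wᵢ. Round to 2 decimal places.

Weighted sum: 4·15.9 + 1·23.4 + 2·51.1 + 4·48.5 = 63.6 + 23.4 + 102.2 + 194.0 = 383.2
Weight total: 4 + 1 + 2 + 4 = 11
WMA = 383.2 / 11 = 34.84

34.84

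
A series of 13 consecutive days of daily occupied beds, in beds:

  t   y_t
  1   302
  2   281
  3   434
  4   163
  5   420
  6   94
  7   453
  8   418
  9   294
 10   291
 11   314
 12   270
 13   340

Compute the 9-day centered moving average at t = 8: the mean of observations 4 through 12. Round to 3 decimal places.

Sum of periods 4–12: 163 + 420 + 94 + 453 + 418 + 294 + 291 + 314 + 270 = 2717
Divide by 9: 2717 / 9 = 301.889

301.889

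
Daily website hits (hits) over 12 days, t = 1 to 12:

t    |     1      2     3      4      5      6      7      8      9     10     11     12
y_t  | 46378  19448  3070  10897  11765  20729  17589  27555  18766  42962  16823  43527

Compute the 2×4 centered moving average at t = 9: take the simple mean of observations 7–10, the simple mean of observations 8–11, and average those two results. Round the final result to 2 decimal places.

26622.25

Sum over 7–10: 17589 + 27555 + 18766 + 42962 = 106872
Sum over 8–11: 27555 + 18766 + 42962 + 16823 = 106106
CMA at t=9 = (106872 + 106106) / (2·4) = 212978 / 8 = 26622.25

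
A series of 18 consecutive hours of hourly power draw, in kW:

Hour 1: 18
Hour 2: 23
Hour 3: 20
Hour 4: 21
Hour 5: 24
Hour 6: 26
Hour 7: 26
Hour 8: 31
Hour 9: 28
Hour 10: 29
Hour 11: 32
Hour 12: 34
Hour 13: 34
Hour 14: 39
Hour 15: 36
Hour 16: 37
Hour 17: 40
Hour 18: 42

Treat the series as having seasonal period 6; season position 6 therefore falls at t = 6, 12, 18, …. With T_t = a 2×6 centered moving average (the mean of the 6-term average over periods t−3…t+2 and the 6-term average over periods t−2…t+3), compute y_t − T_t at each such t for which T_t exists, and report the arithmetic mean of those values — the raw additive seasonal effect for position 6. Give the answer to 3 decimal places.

0.667

Season position 6 occurs at t = 6, 12 (where T_t is defined).
t=6: T_6 = 25.33333; y_6 − T_6 = 26 − 25.33333 = 0.66667
t=12: T_12 = 33.33333; y_12 − T_12 = 34 − 33.33333 = 0.66667
Mean deviation: (0.66667 + 0.66667) / 2 = 0.667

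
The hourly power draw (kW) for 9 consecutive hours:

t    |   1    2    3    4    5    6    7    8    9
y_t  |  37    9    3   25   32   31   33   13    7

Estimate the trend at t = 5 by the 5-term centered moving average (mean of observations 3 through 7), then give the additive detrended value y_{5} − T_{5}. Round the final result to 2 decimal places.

Trend T_5 = (3 + 25 + 32 + 31 + 33) / 5 = 124/5 = 24.8000
Detrended value: 32 − 24.8000 = 7.20

7.20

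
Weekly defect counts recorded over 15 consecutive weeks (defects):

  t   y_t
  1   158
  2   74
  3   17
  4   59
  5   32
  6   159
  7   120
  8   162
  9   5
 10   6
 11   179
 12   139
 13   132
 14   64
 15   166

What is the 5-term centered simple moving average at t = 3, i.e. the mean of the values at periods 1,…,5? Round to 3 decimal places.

68.000

Sum of periods 1–5: 158 + 74 + 17 + 59 + 32 = 340
Divide by 5: 340 / 5 = 68.000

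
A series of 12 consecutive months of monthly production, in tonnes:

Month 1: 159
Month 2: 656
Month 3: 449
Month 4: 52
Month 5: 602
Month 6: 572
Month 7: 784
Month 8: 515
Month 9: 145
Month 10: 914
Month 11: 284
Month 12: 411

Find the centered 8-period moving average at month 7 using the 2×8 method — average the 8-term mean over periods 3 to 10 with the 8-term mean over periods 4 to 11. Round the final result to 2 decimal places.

493.81

Sum over 3–10: 449 + 52 + 602 + 572 + 784 + 515 + 145 + 914 = 4033
Sum over 4–11: 52 + 602 + 572 + 784 + 515 + 145 + 914 + 284 = 3868
CMA at t=7 = (4033 + 3868) / (2·8) = 7901 / 16 = 493.81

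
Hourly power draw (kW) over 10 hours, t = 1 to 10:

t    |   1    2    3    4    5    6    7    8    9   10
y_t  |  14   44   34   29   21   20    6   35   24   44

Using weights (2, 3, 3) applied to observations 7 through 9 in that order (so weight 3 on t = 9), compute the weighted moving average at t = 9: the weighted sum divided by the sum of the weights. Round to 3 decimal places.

Weighted sum: 2·6 + 3·35 + 3·24 = 12 + 105 + 72 = 189
Weight total: 2 + 3 + 3 = 8
WMA = 189 / 8 = 23.625

23.625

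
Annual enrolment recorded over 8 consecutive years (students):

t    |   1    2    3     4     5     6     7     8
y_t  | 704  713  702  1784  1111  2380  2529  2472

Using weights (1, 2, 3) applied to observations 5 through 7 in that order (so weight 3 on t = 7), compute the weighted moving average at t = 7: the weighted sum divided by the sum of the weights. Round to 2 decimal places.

2243.00

Weighted sum: 1·1111 + 2·2380 + 3·2529 = 1111 + 4760 + 7587 = 13458
Weight total: 1 + 2 + 3 = 6
WMA = 13458 / 6 = 2243.00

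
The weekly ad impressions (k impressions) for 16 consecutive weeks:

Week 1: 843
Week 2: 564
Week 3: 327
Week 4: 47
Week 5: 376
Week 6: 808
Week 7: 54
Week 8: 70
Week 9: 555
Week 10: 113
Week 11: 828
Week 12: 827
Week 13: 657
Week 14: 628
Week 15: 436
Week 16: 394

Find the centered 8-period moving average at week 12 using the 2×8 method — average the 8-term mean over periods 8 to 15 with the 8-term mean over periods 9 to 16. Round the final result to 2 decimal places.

534.50

Sum over 8–15: 70 + 555 + 113 + 828 + 827 + 657 + 628 + 436 = 4114
Sum over 9–16: 555 + 113 + 828 + 827 + 657 + 628 + 436 + 394 = 4438
CMA at t=12 = (4114 + 4438) / (2·8) = 8552 / 16 = 534.50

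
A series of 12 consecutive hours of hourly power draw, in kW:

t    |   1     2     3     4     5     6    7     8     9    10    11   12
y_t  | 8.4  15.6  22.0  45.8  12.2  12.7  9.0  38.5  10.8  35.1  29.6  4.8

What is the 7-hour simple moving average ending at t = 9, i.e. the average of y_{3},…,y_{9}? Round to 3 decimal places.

21.571

Sum of periods 3–9: 22.0 + 45.8 + 12.2 + 12.7 + 9.0 + 38.5 + 10.8 = 151.0
Divide by 7: 151.0 / 7 = 21.571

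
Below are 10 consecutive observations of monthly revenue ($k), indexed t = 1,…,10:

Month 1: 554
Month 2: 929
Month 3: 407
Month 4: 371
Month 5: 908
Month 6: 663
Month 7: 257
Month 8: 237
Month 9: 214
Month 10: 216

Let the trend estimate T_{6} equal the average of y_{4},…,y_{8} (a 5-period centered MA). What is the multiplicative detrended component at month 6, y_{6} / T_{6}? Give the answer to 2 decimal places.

Trend T_6 = (371 + 908 + 663 + 257 + 237) / 5 = 2436/5 = 487.2000
Ratio to trend: 663 / 487.2000 = 1.36

1.36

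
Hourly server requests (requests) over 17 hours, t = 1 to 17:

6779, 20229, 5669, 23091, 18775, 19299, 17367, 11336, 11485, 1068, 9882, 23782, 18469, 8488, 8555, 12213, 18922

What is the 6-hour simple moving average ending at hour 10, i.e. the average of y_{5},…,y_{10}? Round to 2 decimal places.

13221.67

Sum of periods 5–10: 18775 + 19299 + 17367 + 11336 + 11485 + 1068 = 79330
Divide by 6: 79330 / 6 = 13221.67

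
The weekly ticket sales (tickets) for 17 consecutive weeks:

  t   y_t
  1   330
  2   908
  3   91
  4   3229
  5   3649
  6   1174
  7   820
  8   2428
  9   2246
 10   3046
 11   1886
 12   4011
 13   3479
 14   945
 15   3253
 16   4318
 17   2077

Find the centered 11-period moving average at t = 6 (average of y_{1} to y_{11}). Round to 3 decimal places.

Sum of periods 1–11: 330 + 908 + 91 + 3229 + 3649 + 1174 + 820 + 2428 + 2246 + 3046 + 1886 = 19807
Divide by 11: 19807 / 11 = 1800.636

1800.636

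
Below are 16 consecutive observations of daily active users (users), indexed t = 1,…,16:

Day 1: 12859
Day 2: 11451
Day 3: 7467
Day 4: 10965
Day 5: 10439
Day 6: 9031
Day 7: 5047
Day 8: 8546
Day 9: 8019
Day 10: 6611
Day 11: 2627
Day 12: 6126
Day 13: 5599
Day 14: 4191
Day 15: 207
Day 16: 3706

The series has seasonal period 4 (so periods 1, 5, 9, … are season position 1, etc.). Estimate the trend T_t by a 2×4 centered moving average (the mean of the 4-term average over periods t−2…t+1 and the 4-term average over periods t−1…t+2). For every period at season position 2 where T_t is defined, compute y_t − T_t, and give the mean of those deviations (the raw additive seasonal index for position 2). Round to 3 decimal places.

Season position 2 occurs at t = 6, 10, 14 (where T_t is defined).
t=6: T_6 = 8568.12500; y_6 − T_6 = 9031 − 8568.12500 = 462.87500
t=10: T_10 = 6148.25000; y_10 − T_10 = 6611 − 6148.25000 = 462.75000
t=14: T_14 = 3728.25000; y_14 − T_14 = 4191 − 3728.25000 = 462.75000
Mean deviation: (462.87500 + 462.75000 + 462.75000) / 3 = 462.792

462.792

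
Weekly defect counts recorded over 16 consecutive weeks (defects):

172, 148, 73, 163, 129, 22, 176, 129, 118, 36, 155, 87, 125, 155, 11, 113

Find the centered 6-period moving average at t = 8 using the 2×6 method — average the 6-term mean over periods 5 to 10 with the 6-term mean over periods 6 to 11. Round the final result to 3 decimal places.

Sum over 5–10: 129 + 22 + 176 + 129 + 118 + 36 = 610
Sum over 6–11: 22 + 176 + 129 + 118 + 36 + 155 = 636
CMA at t=8 = (610 + 636) / (2·6) = 1246 / 12 = 103.833

103.833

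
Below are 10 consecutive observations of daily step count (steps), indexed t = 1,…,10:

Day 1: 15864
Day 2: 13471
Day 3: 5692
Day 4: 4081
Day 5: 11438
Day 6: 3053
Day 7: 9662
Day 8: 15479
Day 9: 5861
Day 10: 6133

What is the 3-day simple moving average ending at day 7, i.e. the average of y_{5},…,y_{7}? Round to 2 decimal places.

Sum of periods 5–7: 11438 + 3053 + 9662 = 24153
Divide by 3: 24153 / 3 = 8051.00

8051.00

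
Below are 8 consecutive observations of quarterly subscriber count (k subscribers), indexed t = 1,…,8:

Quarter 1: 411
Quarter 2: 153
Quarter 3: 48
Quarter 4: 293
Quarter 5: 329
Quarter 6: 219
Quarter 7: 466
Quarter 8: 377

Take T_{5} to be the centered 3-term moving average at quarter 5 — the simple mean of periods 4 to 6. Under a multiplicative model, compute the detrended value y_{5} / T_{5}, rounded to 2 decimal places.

Trend T_5 = (293 + 329 + 219) / 3 = 841/3 = 280.3333
Ratio to trend: 329 / 280.3333 = 1.17

1.17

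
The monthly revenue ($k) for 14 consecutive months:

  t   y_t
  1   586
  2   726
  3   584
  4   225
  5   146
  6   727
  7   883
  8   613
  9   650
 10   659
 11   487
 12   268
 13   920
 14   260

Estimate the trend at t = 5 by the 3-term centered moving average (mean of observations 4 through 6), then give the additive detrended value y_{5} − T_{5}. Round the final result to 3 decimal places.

-220.000

Trend T_5 = (225 + 146 + 727) / 3 = 1098/3 = 366.00000
Detrended value: 146 − 366.00000 = -220.000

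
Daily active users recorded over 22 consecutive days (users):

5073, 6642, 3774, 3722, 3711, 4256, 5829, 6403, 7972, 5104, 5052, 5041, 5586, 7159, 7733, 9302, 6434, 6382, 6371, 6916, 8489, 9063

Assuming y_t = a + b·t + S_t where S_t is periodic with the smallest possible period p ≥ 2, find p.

7

First differences y_{t+1} − y_t: 1569, -2868, -52, -11, 545, 1573, 574, 1569, -2868, -52, -11, 545, 1573, 574, 1569, -2868, …
The difference pattern repeats every 7 terms and not for any smaller step, so p = 7.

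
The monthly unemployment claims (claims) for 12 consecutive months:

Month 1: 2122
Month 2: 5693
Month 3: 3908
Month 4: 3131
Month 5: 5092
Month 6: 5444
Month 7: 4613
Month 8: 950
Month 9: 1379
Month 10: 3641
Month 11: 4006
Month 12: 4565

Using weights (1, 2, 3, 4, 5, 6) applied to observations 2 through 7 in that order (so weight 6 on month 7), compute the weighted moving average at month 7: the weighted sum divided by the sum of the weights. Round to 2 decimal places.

4674.67

Weighted sum: 1·5693 + 2·3908 + 3·3131 + 4·5092 + 5·5444 + 6·4613 = 5693 + 7816 + 9393 + 20368 + 27220 + 27678 = 98168
Weight total: 1 + 2 + 3 + 4 + 5 + 6 = 21
WMA = 98168 / 21 = 4674.67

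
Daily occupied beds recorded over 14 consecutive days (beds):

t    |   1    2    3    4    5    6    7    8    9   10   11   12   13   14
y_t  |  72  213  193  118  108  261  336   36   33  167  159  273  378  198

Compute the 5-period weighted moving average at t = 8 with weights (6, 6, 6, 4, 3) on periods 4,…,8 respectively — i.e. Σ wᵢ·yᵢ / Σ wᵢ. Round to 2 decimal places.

174.96

Weighted sum: 6·118 + 6·108 + 6·261 + 4·336 + 3·36 = 708 + 648 + 1566 + 1344 + 108 = 4374
Weight total: 6 + 6 + 6 + 4 + 3 = 25
WMA = 4374 / 25 = 174.96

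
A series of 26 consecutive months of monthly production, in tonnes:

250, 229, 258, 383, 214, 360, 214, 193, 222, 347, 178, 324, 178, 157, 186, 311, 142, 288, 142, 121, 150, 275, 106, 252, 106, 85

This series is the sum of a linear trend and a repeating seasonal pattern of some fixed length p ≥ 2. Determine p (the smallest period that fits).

First differences y_{t+1} − y_t: -21, 29, 125, -169, 146, -146, -21, 29, 125, -169, 146, -146, -21, 29, …
The difference pattern repeats every 6 terms and not for any smaller step, so p = 6.

6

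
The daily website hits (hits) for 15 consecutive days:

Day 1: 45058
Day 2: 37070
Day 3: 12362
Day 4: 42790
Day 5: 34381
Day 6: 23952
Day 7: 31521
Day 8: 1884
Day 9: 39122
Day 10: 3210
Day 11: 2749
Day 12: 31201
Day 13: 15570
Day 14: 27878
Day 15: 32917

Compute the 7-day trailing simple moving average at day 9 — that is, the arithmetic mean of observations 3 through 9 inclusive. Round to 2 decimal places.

26573.14

Sum of periods 3–9: 12362 + 42790 + 34381 + 23952 + 31521 + 1884 + 39122 = 186012
Divide by 7: 186012 / 7 = 26573.14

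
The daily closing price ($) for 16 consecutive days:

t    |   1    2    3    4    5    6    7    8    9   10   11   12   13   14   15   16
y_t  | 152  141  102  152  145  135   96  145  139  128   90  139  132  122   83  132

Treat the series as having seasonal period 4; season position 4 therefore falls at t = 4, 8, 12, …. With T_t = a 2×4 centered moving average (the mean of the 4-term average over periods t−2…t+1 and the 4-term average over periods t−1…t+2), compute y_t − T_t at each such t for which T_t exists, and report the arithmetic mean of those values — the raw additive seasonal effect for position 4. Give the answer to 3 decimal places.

Season position 4 occurs at t = 4, 8, 12 (where T_t is defined).
t=4: T_4 = 134.25000; y_4 − T_4 = 152 − 134.25000 = 17.75000
t=8: T_8 = 127.87500; y_8 − T_8 = 145 − 127.87500 = 17.12500
t=12: T_12 = 121.50000; y_12 − T_12 = 139 − 121.50000 = 17.50000
Mean deviation: (17.75000 + 17.12500 + 17.50000) / 3 = 17.458

17.458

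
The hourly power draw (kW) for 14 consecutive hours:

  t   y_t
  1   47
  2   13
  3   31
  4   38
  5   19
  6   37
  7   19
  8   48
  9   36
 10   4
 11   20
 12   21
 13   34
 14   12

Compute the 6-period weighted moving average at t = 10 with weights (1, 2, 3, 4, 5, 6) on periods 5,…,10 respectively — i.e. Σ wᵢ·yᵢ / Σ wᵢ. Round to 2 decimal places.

Weighted sum: 1·19 + 2·37 + 3·19 + 4·48 + 5·36 + 6·4 = 19 + 74 + 57 + 192 + 180 + 24 = 546
Weight total: 1 + 2 + 3 + 4 + 5 + 6 = 21
WMA = 546 / 21 = 26.00

26.00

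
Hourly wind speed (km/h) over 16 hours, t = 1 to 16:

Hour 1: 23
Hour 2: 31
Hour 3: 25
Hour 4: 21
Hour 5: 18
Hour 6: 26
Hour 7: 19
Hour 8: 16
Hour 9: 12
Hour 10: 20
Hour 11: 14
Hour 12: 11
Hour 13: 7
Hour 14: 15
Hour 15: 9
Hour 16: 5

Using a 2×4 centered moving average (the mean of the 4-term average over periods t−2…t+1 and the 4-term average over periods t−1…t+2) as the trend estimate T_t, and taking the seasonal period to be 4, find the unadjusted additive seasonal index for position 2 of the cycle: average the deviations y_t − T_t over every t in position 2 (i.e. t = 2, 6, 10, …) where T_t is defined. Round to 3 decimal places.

Season position 2 occurs at t = 6, 10, 14 (where T_t is defined).
t=6: T_6 = 20.37500; y_6 − T_6 = 26 − 20.37500 = 5.62500
t=10: T_10 = 14.87500; y_10 − T_10 = 20 − 14.87500 = 5.12500
t=14: T_14 = 9.75000; y_14 − T_14 = 15 − 9.75000 = 5.25000
Mean deviation: (5.62500 + 5.12500 + 5.25000) / 3 = 5.333

5.333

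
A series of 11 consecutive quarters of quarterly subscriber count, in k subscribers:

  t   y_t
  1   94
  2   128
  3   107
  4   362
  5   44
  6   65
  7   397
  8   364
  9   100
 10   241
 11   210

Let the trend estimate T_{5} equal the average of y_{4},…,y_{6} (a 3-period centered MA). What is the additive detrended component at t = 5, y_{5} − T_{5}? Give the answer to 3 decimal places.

-113.000

Trend T_5 = (362 + 44 + 65) / 3 = 471/3 = 157.00000
Detrended value: 44 − 157.00000 = -113.000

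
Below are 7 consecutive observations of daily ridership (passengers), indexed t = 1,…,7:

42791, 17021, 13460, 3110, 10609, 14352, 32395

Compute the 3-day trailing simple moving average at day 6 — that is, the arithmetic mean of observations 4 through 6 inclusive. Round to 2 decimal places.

9357.00

Sum of periods 4–6: 3110 + 10609 + 14352 = 28071
Divide by 3: 28071 / 3 = 9357.00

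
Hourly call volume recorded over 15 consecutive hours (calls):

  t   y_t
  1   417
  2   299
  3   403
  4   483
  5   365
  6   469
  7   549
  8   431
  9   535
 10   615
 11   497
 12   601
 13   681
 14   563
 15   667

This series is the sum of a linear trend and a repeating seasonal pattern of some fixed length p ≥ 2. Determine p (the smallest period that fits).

First differences y_{t+1} − y_t: -118, 104, 80, -118, 104, 80, -118, 104, …
The difference pattern repeats every 3 terms and not for any smaller step, so p = 3.

3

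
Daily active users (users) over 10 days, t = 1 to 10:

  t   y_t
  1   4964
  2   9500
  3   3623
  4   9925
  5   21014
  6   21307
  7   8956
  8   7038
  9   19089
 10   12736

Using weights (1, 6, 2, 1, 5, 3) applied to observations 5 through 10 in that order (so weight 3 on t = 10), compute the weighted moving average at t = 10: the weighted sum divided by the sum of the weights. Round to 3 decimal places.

17081.056

Weighted sum: 1·21014 + 6·21307 + 2·8956 + 1·7038 + 5·19089 + 3·12736 = 21014 + 127842 + 17912 + 7038 + 95445 + 38208 = 307459
Weight total: 1 + 6 + 2 + 1 + 5 + 3 = 18
WMA = 307459 / 18 = 17081.056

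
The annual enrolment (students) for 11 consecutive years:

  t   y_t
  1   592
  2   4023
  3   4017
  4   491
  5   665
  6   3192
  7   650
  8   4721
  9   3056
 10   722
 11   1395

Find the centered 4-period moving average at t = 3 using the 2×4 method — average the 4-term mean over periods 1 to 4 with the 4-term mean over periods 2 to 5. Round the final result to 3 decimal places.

Sum over 1–4: 592 + 4023 + 4017 + 491 = 9123
Sum over 2–5: 4023 + 4017 + 491 + 665 = 9196
CMA at t=3 = (9123 + 9196) / (2·4) = 18319 / 8 = 2289.875

2289.875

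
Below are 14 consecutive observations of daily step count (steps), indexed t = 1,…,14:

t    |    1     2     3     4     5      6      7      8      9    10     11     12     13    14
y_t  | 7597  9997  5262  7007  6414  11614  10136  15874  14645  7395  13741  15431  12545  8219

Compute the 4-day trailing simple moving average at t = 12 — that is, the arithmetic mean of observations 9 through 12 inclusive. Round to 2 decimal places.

12803.00

Sum of periods 9–12: 14645 + 7395 + 13741 + 15431 = 51212
Divide by 4: 51212 / 4 = 12803.00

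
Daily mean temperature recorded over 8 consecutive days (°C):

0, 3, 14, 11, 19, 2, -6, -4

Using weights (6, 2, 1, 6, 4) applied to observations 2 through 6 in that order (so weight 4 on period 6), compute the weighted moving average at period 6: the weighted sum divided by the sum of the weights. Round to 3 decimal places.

Weighted sum: 6·3 + 2·14 + 1·11 + 6·19 + 4·2 = 18 + 28 + 11 + 114 + 8 = 179
Weight total: 6 + 2 + 1 + 6 + 4 = 19
WMA = 179 / 19 = 9.421

9.421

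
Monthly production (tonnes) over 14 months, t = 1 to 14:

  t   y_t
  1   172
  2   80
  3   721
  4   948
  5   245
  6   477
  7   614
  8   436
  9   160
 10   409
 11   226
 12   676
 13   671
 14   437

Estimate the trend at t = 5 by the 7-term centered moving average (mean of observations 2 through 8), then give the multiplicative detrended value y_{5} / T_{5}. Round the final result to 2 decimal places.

0.49

Trend T_5 = (80 + 721 + 948 + 245 + 477 + 614 + 436) / 7 = 3521/7 = 503.0000
Ratio to trend: 245 / 503.0000 = 0.49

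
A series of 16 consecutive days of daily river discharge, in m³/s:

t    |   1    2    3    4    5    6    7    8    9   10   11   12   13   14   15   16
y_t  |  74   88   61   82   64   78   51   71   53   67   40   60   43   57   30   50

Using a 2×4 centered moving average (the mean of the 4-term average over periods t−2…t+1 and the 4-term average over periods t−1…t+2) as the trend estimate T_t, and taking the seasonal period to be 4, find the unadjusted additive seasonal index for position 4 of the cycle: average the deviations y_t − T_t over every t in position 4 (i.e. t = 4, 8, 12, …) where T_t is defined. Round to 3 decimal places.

Season position 4 occurs at t = 4, 8, 12 (where T_t is defined).
t=4: T_4 = 72.50000; y_4 − T_4 = 82 − 72.50000 = 9.50000
t=8: T_8 = 61.87500; y_8 − T_8 = 71 − 61.87500 = 9.12500
t=12: T_12 = 51.25000; y_12 − T_12 = 60 − 51.25000 = 8.75000
Mean deviation: (9.50000 + 9.12500 + 8.75000) / 3 = 9.125

9.125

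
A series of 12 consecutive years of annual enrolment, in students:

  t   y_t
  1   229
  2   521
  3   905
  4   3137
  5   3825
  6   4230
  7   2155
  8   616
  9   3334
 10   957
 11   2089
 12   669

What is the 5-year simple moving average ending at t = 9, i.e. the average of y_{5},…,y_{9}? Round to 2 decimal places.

Sum of periods 5–9: 3825 + 4230 + 2155 + 616 + 3334 = 14160
Divide by 5: 14160 / 5 = 2832.00

2832.00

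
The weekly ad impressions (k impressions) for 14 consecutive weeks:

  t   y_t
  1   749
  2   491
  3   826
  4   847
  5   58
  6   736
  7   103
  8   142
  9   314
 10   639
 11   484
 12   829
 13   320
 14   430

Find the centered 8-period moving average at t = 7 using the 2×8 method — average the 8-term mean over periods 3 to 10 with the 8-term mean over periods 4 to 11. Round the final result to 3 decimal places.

Sum over 3–10: 826 + 847 + 58 + 736 + 103 + 142 + 314 + 639 = 3665
Sum over 4–11: 847 + 58 + 736 + 103 + 142 + 314 + 639 + 484 = 3323
CMA at t=7 = (3665 + 3323) / (2·8) = 6988 / 16 = 436.750

436.750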